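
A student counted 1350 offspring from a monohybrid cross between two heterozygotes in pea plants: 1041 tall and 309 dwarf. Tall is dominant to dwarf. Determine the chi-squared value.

For a monohybrid cross between heterozygotes with complete dominance, the expected phenotypic ratio is 3:1.
The 3:1 ratio has 4 parts, so with N = 1350 the expected counts are:
  tall: 1350 × 3/4 = 1012.5
  dwarf: 1350 × 1/4 = 337.5
χ² = Σ (O − E)² / E
  tall: (1041 − 1012.5)² / 1012.5 = 0.8022
  dwarf: (309 − 337.5)² / 337.5 = 2.4067
χ² = 0.8022 + 2.4067 = 3.2089 ≈ 3.209

3.209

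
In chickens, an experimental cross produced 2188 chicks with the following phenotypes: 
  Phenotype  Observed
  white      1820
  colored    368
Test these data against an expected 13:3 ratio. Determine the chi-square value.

Under the 13:3 hypothesis (Σ ratio = 16, N = 2188):
  white: 2188 × 13/16 = 1777.75
  colored: 2188 × 3/16 = 410.25
χ² = Σ (O − E)² / E
  white: (1820 − 1777.75)² / 1777.75 = 1.0041
  colored: (368 − 410.25)² / 410.25 = 4.3512
χ² = 1.0041 + 4.3512 = 5.3553 ≈ 5.355

5.355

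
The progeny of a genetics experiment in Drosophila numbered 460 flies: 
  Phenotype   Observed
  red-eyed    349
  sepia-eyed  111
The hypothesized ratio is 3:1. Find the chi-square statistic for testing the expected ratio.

0.186

Expected counts for N = 460 under a 3:1 ratio (total parts = 4):
  red-eyed: 460 × 3/4 = 345
  sepia-eyed: 460 × 1/4 = 115
χ² = Σ (O − E)² / E
  red-eyed: (349 − 345)² / 345 = 0.0464
  sepia-eyed: (111 − 115)² / 115 = 0.1391
χ² = 0.0464 + 0.1391 = 0.1855 ≈ 0.186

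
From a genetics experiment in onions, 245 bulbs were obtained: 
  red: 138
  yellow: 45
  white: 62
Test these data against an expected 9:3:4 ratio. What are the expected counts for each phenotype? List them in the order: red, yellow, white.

The 9:3:4 ratio has 16 parts, so with N = 245 the expected counts are:
  red: 245 × 9/16 = 137.8125
  yellow: 245 × 3/16 = 45.9375
  white: 245 × 4/16 = 61.25

137.8125, 45.9375, 61.25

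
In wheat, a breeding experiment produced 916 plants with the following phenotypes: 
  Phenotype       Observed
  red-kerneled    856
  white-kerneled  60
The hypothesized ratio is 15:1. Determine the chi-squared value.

0.141

Under the 15:1 hypothesis (Σ ratio = 16, N = 916):
  red-kerneled: 916 × 15/16 = 858.75
  white-kerneled: 916 × 1/16 = 57.25
χ² = Σ (O − E)² / E
  red-kerneled: (856 − 858.75)² / 858.75 = 0.0088
  white-kerneled: (60 − 57.25)² / 57.25 = 0.1321
χ² = 0.0088 + 0.1321 = 0.1409 ≈ 0.141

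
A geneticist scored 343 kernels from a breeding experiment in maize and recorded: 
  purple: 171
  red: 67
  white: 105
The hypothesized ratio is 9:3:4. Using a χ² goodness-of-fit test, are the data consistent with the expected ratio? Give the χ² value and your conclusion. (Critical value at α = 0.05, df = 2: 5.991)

6.928; not consistent

Total ratio parts = 16. Expected numbers out of 343:
  purple: 343 × 9/16 = 192.9375
  red: 343 × 3/16 = 64.3125
  white: 343 × 4/16 = 85.75
χ² = Σ (O − E)² / E
  purple: (171 − 192.9375)² / 192.9375 = 2.4944
  red: (67 − 64.3125)² / 64.3125 = 0.1123
  white: (105 − 85.75)² / 85.75 = 4.3214
χ² = 2.4944 + 0.1123 + 4.3214 = 6.9281 ≈ 6.928
Degrees of freedom = 3 − 1 = 2; critical value at α = 0.05 is 5.991.
Since 6.928 > 5.991, we reject the null hypothesis — the data do not fit the 9:3:4 ratio.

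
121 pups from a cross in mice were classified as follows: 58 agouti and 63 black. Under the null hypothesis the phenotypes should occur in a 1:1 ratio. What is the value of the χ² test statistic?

The 1:1 ratio has 2 parts, so with N = 121 the expected counts are:
  agouti: 121 × 1/2 = 60.5
  black: 121 × 1/2 = 60.5
χ² = Σ (O − E)² / E
  agouti: (58 − 60.5)² / 60.5 = 0.1033
  black: (63 − 60.5)² / 60.5 = 0.1033
χ² = 0.1033 + 0.1033 = 0.2066 ≈ 0.207

0.207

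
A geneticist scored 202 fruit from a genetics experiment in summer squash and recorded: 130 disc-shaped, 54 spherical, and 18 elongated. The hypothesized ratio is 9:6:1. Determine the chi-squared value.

Under the 9:6:1 hypothesis (Σ ratio = 16, N = 202):
  disc-shaped: 202 × 9/16 = 113.625
  spherical: 202 × 6/16 = 75.75
  elongated: 202 × 1/16 = 12.625
χ² = Σ (O − E)² / E
  disc-shaped: (130 − 113.625)² / 113.625 = 2.3599
  spherical: (54 − 75.75)² / 75.75 = 6.2450
  elongated: (18 − 12.625)² / 12.625 = 2.2884
χ² = 2.3599 + 6.2450 + 2.2884 = 10.8933 ≈ 10.893

10.893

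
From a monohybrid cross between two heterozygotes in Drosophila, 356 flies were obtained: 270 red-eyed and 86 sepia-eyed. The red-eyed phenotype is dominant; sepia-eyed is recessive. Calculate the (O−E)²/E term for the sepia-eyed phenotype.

For a monohybrid cross between heterozygotes with complete dominance, the expected phenotypic ratio is 3:1.
The 3:1 ratio has 4 parts, so with N = 356 the expected counts are:
  red-eyed: 356 × 3/4 = 267
  sepia-eyed: 356 × 1/4 = 89
Contribution of sepia-eyed: (86 − 89)² / 89 = 0.1011

0.101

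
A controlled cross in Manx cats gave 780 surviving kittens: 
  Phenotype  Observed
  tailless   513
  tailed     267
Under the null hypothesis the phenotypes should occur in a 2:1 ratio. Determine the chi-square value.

0.283

Expected counts for N = 780 under a 2:1 ratio (total parts = 3):
  tailless: 780 × 2/3 = 520
  tailed: 780 × 1/3 = 260
χ² = Σ (O − E)² / E
  tailless: (513 − 520)² / 520 = 0.0942
  tailed: (267 − 260)² / 260 = 0.1885
χ² = 0.0942 + 0.1885 = 0.2827 ≈ 0.283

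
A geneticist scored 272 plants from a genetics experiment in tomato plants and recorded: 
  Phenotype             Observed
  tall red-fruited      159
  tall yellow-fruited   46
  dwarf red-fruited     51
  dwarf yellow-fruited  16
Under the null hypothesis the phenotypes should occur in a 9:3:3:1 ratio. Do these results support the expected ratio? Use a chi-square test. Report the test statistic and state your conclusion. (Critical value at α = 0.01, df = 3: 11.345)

The 9:3:3:1 ratio has 16 parts, so with N = 272 the expected counts are:
  tall red-fruited: 272 × 9/16 = 153
  tall yellow-fruited: 272 × 3/16 = 51
  dwarf red-fruited: 272 × 3/16 = 51
  dwarf yellow-fruited: 272 × 1/16 = 17
χ² = Σ (O − E)² / E
  tall red-fruited: (159 − 153)² / 153 = 0.2353
  tall yellow-fruited: (46 − 51)² / 51 = 0.4902
  dwarf red-fruited: (51 − 51)² / 51 = 0.0000
  dwarf yellow-fruited: (16 − 17)² / 17 = 0.0588
χ² = 0.2353 + 0.4902 + 0.0000 + 0.0588 = 0.7843 ≈ 0.784
Degrees of freedom = 4 − 1 = 3; critical value at α = 0.01 is 11.345.
Since 0.784 < 11.345, we fail to reject the null hypothesis — the data are consistent with the 9:3:3:1 ratio.

0.784; consistent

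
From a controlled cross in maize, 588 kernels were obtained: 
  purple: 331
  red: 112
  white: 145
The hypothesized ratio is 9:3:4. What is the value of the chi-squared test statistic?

Under the 9:3:4 hypothesis (Σ ratio = 16, N = 588):
  purple: 588 × 9/16 = 330.75
  red: 588 × 3/16 = 110.25
  white: 588 × 4/16 = 147
χ² = Σ (O − E)² / E
  purple: (331 − 330.75)² / 330.75 = 0.0002
  red: (112 − 110.25)² / 110.25 = 0.0278
  white: (145 − 147)² / 147 = 0.0272
χ² = 0.0002 + 0.0278 + 0.0272 = 0.0552 ≈ 0.055

0.055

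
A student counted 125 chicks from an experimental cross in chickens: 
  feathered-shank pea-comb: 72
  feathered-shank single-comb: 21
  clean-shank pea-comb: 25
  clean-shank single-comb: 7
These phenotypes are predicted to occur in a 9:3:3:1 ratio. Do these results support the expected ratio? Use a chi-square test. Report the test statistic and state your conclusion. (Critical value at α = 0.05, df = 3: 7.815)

The 9:3:3:1 ratio has 16 parts, so with N = 125 the expected counts are:
  feathered-shank pea-comb: 125 × 9/16 = 70.3125
  feathered-shank single-comb: 125 × 3/16 = 23.4375
  clean-shank pea-comb: 125 × 3/16 = 23.4375
  clean-shank single-comb: 125 × 1/16 = 7.8125
χ² = Σ (O − E)² / E
  feathered-shank pea-comb: (72 − 70.3125)² / 70.3125 = 0.0405
  feathered-shank single-comb: (21 − 23.4375)² / 23.4375 = 0.2535
  clean-shank pea-comb: (25 − 23.4375)² / 23.4375 = 0.1042
  clean-shank single-comb: (7 − 7.8125)² / 7.8125 = 0.0845
χ² = 0.0405 + 0.2535 + 0.1042 + 0.0845 = 0.4827 ≈ 0.483
Degrees of freedom = 4 − 1 = 3; critical value at α = 0.05 is 7.815.
Since 0.483 < 7.815, we fail to reject the null hypothesis — the data are consistent with the 9:3:3:1 ratio.

0.483; consistent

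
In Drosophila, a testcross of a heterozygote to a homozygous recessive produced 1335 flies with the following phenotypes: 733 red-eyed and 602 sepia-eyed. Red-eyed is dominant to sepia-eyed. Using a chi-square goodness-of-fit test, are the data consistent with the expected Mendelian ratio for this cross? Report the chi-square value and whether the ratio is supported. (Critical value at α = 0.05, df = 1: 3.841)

A testcross of a heterozygote (Aa × aa) gives a 1:1 phenotypic ratio.
The 1:1 ratio has 2 parts, so with N = 1335 the expected counts are:
  red-eyed: 1335 × 1/2 = 667.5
  sepia-eyed: 1335 × 1/2 = 667.5
χ² = Σ (O − E)² / E
  red-eyed: (733 − 667.5)² / 667.5 = 6.4273
  sepia-eyed: (602 − 667.5)² / 667.5 = 6.4273
χ² = 6.4273 + 6.4273 = 12.8546 ≈ 12.855
Degrees of freedom = 2 − 1 = 1; critical value at α = 0.05 is 3.841.
Since 12.855 > 3.841, we reject the null hypothesis — the data do not fit the 1:1 ratio.

12.855; not consistent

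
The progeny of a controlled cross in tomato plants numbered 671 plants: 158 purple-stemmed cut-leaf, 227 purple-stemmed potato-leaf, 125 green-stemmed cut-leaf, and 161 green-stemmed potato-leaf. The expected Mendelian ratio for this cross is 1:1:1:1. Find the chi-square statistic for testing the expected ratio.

32.660

The 1:1:1:1 ratio has 4 parts, so with N = 671 the expected counts are:
  purple-stemmed cut-leaf: 671 × 1/4 = 167.75
  purple-stemmed potato-leaf: 671 × 1/4 = 167.75
  green-stemmed cut-leaf: 671 × 1/4 = 167.75
  green-stemmed potato-leaf: 671 × 1/4 = 167.75
χ² = Σ (O − E)² / E
  purple-stemmed cut-leaf: (158 − 167.75)² / 167.75 = 0.5667
  purple-stemmed potato-leaf: (227 − 167.75)² / 167.75 = 20.9273
  green-stemmed cut-leaf: (125 − 167.75)² / 167.75 = 10.8946
  green-stemmed potato-leaf: (161 − 167.75)² / 167.75 = 0.2716
χ² = 0.5667 + 20.9273 + 10.8946 + 0.2716 = 32.6602 ≈ 32.660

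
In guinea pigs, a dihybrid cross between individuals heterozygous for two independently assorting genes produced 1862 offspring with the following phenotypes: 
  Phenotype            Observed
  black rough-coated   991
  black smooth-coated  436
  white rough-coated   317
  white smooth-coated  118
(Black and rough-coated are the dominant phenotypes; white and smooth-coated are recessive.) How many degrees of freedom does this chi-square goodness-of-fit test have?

A dihybrid F₂ with independent assortment and complete dominance at both loci gives a 9:3:3:1 phenotypic ratio.
A goodness-of-fit test with 4 phenotype classes has df = 4 − 1 = 3.

3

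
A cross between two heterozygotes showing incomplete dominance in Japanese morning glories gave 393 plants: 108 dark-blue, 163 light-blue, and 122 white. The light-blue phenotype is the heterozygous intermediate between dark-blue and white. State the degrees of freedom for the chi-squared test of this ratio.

With incomplete dominance, a heterozygote × heterozygote cross gives a 1:2:1 phenotypic ratio.
A goodness-of-fit test with 3 phenotype classes has df = 3 − 1 = 2.

2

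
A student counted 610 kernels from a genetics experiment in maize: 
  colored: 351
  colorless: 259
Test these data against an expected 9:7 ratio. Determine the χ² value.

Total ratio parts = 16. Expected numbers out of 610:
  colored: 610 × 9/16 = 343.125
  colorless: 610 × 7/16 = 266.875
χ² = Σ (O − E)² / E
  colored: (351 − 343.125)² / 343.125 = 0.1807
  colorless: (259 − 266.875)² / 266.875 = 0.2324
χ² = 0.1807 + 0.2324 = 0.4131 ≈ 0.413

0.413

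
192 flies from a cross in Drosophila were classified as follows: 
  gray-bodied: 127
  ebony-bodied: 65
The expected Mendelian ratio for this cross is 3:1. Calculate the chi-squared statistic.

Expected counts for N = 192 under a 3:1 ratio (total parts = 4):
  gray-bodied: 192 × 3/4 = 144
  ebony-bodied: 192 × 1/4 = 48
χ² = Σ (O − E)² / E
  gray-bodied: (127 − 144)² / 144 = 2.0069
  ebony-bodied: (65 − 48)² / 48 = 6.0208
χ² = 2.0069 + 6.0208 = 8.0277 ≈ 8.028

8.028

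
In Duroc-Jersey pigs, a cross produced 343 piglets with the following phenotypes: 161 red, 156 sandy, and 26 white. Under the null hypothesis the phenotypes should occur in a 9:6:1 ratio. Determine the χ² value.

Total ratio parts = 16. Expected numbers out of 343:
  red: 343 × 9/16 = 192.9375
  sandy: 343 × 6/16 = 128.625
  white: 343 × 1/16 = 21.4375
χ² = Σ (O − E)² / E
  red: (161 − 192.9375)² / 192.9375 = 5.2867
  sandy: (156 − 128.625)² / 128.625 = 5.8262
  white: (26 − 21.4375)² / 21.4375 = 0.9710
χ² = 5.2867 + 5.8262 + 0.9710 = 12.0839 ≈ 12.084

12.084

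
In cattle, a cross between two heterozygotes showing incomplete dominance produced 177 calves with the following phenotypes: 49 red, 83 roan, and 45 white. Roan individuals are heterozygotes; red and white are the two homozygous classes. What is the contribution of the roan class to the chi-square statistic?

0.342

With incomplete dominance, a heterozygote × heterozygote cross gives a 1:2:1 phenotypic ratio.
Total ratio parts = 4. Expected numbers out of 177:
  red: 177 × 1/4 = 44.25
  roan: 177 × 2/4 = 88.5
  white: 177 × 1/4 = 44.25
Contribution of roan: (83 − 88.5)² / 88.5 = 0.3418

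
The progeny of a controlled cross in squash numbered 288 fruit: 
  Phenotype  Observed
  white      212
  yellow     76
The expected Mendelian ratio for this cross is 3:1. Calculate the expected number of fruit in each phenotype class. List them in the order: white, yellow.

Total ratio parts = 4. Expected numbers out of 288:
  white: 288 × 3/4 = 216
  yellow: 288 × 1/4 = 72

216, 72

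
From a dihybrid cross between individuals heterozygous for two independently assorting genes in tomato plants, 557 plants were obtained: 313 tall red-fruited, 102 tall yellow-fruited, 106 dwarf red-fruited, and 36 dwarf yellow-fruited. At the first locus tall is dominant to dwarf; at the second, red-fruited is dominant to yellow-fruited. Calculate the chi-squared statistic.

0.121

A dihybrid F₂ with independent assortment and complete dominance at both loci gives a 9:3:3:1 phenotypic ratio.
Total ratio parts = 16. Expected numbers out of 557:
  tall red-fruited: 557 × 9/16 = 313.3125
  tall yellow-fruited: 557 × 3/16 = 104.4375
  dwarf red-fruited: 557 × 3/16 = 104.4375
  dwarf yellow-fruited: 557 × 1/16 = 34.8125
χ² = Σ (O − E)² / E
  tall red-fruited: (313 − 313.3125)² / 313.3125 = 0.0003
  tall yellow-fruited: (102 − 104.4375)² / 104.4375 = 0.0569
  dwarf red-fruited: (106 − 104.4375)² / 104.4375 = 0.0234
  dwarf yellow-fruited: (36 − 34.8125)² / 34.8125 = 0.0405
χ² = 0.0003 + 0.0569 + 0.0234 + 0.0405 = 0.1211 ≈ 0.121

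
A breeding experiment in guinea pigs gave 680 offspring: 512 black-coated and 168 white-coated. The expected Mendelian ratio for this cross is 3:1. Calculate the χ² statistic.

0.031

Total ratio parts = 4. Expected numbers out of 680:
  black-coated: 680 × 3/4 = 510
  white-coated: 680 × 1/4 = 170
χ² = Σ (O − E)² / E
  black-coated: (512 − 510)² / 510 = 0.0078
  white-coated: (168 − 170)² / 170 = 0.0235
χ² = 0.0078 + 0.0235 = 0.0313 ≈ 0.031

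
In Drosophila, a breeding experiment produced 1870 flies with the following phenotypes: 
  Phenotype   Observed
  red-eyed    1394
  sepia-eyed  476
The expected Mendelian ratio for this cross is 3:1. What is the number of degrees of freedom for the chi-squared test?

A goodness-of-fit test with 2 phenotype classes has df = 2 − 1 = 1.

1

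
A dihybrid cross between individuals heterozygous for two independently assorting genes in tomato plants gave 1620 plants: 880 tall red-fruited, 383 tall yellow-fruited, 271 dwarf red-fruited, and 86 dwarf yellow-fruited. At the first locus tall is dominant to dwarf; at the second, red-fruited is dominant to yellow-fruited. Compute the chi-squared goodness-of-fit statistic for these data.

27.576

A dihybrid F₂ with independent assortment and complete dominance at both loci gives a 9:3:3:1 phenotypic ratio.
Total ratio parts = 16. Expected numbers out of 1620:
  tall red-fruited: 1620 × 9/16 = 911.25
  tall yellow-fruited: 1620 × 3/16 = 303.75
  dwarf red-fruited: 1620 × 3/16 = 303.75
  dwarf yellow-fruited: 1620 × 1/16 = 101.25
χ² = Σ (O − E)² / E
  tall red-fruited: (880 − 911.25)² / 911.25 = 1.0717
  tall yellow-fruited: (383 − 303.75)² / 303.75 = 20.6767
  dwarf red-fruited: (271 − 303.75)² / 303.75 = 3.5311
  dwarf yellow-fruited: (86 − 101.25)² / 101.25 = 2.2969
χ² = 1.0717 + 20.6767 + 3.5311 + 2.2969 = 27.5764 ≈ 27.576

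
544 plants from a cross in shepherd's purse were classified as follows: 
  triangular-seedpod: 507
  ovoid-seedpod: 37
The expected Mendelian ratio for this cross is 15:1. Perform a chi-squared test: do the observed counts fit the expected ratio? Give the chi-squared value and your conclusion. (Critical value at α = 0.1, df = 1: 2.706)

Under the 15:1 hypothesis (Σ ratio = 16, N = 544):
  triangular-seedpod: 544 × 15/16 = 510
  ovoid-seedpod: 544 × 1/16 = 34
χ² = Σ (O − E)² / E
  triangular-seedpod: (507 − 510)² / 510 = 0.0176
  ovoid-seedpod: (37 − 34)² / 34 = 0.2647
χ² = 0.0176 + 0.2647 = 0.2823 ≈ 0.282
Degrees of freedom = 2 − 1 = 1; critical value at α = 0.1 is 2.706.
Since 0.282 < 2.706, we fail to reject the null hypothesis — the data are consistent with the 15:1 ratio.

0.282; consistent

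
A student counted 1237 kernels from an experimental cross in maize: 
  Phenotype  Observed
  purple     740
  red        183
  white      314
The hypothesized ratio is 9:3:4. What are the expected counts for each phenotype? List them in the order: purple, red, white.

695.8125, 231.9375, 309.25

Expected counts for N = 1237 under a 9:3:4 ratio (total parts = 16):
  purple: 1237 × 9/16 = 695.8125
  red: 1237 × 3/16 = 231.9375
  white: 1237 × 4/16 = 309.25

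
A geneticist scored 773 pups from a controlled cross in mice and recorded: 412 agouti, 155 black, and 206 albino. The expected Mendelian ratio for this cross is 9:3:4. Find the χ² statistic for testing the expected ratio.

2.737

Expected counts for N = 773 under a 9:3:4 ratio (total parts = 16):
  agouti: 773 × 9/16 = 434.8125
  black: 773 × 3/16 = 144.9375
  albino: 773 × 4/16 = 193.25
χ² = Σ (O − E)² / E
  agouti: (412 − 434.8125)² / 434.8125 = 1.1969
  black: (155 − 144.9375)² / 144.9375 = 0.6986
  albino: (206 − 193.25)² / 193.25 = 0.8412
χ² = 1.1969 + 0.6986 + 0.8412 = 2.7367 ≈ 2.737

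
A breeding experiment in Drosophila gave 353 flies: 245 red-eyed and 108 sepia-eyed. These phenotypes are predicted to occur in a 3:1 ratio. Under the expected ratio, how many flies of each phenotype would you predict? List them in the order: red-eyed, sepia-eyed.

The 3:1 ratio has 4 parts, so with N = 353 the expected counts are:
  red-eyed: 353 × 3/4 = 264.75
  sepia-eyed: 353 × 1/4 = 88.25

264.75, 88.25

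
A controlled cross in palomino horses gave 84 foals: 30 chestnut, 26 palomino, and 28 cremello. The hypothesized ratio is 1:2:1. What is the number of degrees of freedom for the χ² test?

2

A goodness-of-fit test with 3 phenotype classes has df = 3 − 1 = 2.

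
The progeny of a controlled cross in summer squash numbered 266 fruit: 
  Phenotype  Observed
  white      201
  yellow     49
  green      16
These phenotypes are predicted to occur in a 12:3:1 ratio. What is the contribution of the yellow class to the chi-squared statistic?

Expected counts for N = 266 under a 12:3:1 ratio (total parts = 16):
  white: 266 × 12/16 = 199.5
  yellow: 266 × 3/16 = 49.875
  green: 266 × 1/16 = 16.625
Contribution of yellow: (49 − 49.875)² / 49.875 = 0.0154

0.015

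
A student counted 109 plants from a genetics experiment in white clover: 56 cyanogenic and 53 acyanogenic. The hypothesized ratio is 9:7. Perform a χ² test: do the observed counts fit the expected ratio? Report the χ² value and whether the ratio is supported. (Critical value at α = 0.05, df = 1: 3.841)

1.052; consistent

Total ratio parts = 16. Expected numbers out of 109:
  cyanogenic: 109 × 9/16 = 61.3125
  acyanogenic: 109 × 7/16 = 47.6875
χ² = Σ (O − E)² / E
  cyanogenic: (56 − 61.3125)² / 61.3125 = 0.4603
  acyanogenic: (53 − 47.6875)² / 47.6875 = 0.5918
χ² = 0.4603 + 0.5918 = 1.0521 ≈ 1.052
Degrees of freedom = 2 − 1 = 1; critical value at α = 0.05 is 3.841.
Since 1.052 < 3.841, we fail to reject the null hypothesis — the data are consistent with the 9:7 ratio.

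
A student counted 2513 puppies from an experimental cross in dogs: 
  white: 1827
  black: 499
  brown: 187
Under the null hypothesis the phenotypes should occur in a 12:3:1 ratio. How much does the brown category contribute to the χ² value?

5.706

The 12:3:1 ratio has 16 parts, so with N = 2513 the expected counts are:
  white: 2513 × 12/16 = 1884.75
  black: 2513 × 3/16 = 471.1875
  brown: 2513 × 1/16 = 157.0625
Contribution of brown: (187 − 157.0625)² / 157.0625 = 5.7064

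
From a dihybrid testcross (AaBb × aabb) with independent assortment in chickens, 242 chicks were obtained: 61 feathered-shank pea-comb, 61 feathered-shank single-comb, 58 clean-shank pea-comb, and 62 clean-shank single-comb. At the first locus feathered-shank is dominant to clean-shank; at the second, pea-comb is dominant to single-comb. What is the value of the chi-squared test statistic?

A dihybrid testcross with independent assortment gives a 1:1:1:1 ratio.
Total ratio parts = 4. Expected numbers out of 242:
  feathered-shank pea-comb: 242 × 1/4 = 60.5
  feathered-shank single-comb: 242 × 1/4 = 60.5
  clean-shank pea-comb: 242 × 1/4 = 60.5
  clean-shank single-comb: 242 × 1/4 = 60.5
χ² = Σ (O − E)² / E
  feathered-shank pea-comb: (61 − 60.5)² / 60.5 = 0.0041
  feathered-shank single-comb: (61 − 60.5)² / 60.5 = 0.0041
  clean-shank pea-comb: (58 − 60.5)² / 60.5 = 0.1033
  clean-shank single-comb: (62 − 60.5)² / 60.5 = 0.0372
χ² = 0.0041 + 0.0041 + 0.1033 + 0.0372 = 0.1487 ≈ 0.149

0.149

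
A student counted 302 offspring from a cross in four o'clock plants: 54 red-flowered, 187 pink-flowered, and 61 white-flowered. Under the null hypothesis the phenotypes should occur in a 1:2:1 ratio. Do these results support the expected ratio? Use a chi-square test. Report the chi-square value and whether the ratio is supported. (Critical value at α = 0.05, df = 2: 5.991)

17.490; not consistent

Expected counts for N = 302 under a 1:2:1 ratio (total parts = 4):
  red-flowered: 302 × 1/4 = 75.5
  pink-flowered: 302 × 2/4 = 151
  white-flowered: 302 × 1/4 = 75.5
χ² = Σ (O − E)² / E
  red-flowered: (54 − 75.5)² / 75.5 = 6.1225
  pink-flowered: (187 − 151)² / 151 = 8.5828
  white-flowered: (61 − 75.5)² / 75.5 = 2.7848
χ² = 6.1225 + 8.5828 + 2.7848 = 17.4901 ≈ 17.490
Degrees of freedom = 3 − 1 = 2; critical value at α = 0.05 is 5.991.
Since 17.490 > 5.991, we reject the null hypothesis — the data do not fit the 1:2:1 ratio.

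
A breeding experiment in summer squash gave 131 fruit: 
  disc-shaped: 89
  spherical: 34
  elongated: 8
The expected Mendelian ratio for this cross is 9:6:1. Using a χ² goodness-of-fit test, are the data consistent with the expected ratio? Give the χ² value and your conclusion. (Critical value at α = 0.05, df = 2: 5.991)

7.843; not consistent

The 9:6:1 ratio has 16 parts, so with N = 131 the expected counts are:
  disc-shaped: 131 × 9/16 = 73.6875
  spherical: 131 × 6/16 = 49.125
  elongated: 131 × 1/16 = 8.1875
χ² = Σ (O − E)² / E
  disc-shaped: (89 − 73.6875)² / 73.6875 = 3.1820
  spherical: (34 − 49.125)² / 49.125 = 4.6568
  elongated: (8 − 8.1875)² / 8.1875 = 0.0043
χ² = 3.1820 + 4.6568 + 0.0043 = 7.8431 ≈ 7.843
Degrees of freedom = 3 − 1 = 2; critical value at α = 0.05 is 5.991.
Since 7.843 > 5.991, we reject the null hypothesis — the data do not fit the 9:6:1 ratio.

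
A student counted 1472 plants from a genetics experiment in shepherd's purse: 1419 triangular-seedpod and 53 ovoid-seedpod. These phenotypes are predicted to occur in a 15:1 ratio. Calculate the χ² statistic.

17.635

The 15:1 ratio has 16 parts, so with N = 1472 the expected counts are:
  triangular-seedpod: 1472 × 15/16 = 1380
  ovoid-seedpod: 1472 × 1/16 = 92
χ² = Σ (O − E)² / E
  triangular-seedpod: (1419 − 1380)² / 1380 = 1.1022
  ovoid-seedpod: (53 − 92)² / 92 = 16.5326
χ² = 1.1022 + 16.5326 = 17.6348 ≈ 17.635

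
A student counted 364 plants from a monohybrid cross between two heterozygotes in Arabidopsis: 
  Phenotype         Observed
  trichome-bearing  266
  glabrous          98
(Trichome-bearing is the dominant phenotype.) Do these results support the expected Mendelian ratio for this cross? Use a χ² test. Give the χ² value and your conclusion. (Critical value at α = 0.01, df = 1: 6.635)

For a monohybrid cross between heterozygotes with complete dominance, the expected phenotypic ratio is 3:1.
Total ratio parts = 4. Expected numbers out of 364:
  trichome-bearing: 364 × 3/4 = 273
  glabrous: 364 × 1/4 = 91
χ² = Σ (O − E)² / E
  trichome-bearing: (266 − 273)² / 273 = 0.1795
  glabrous: (98 − 91)² / 91 = 0.5385
χ² = 0.1795 + 0.5385 = 0.718
Degrees of freedom = 2 − 1 = 1; critical value at α = 0.01 is 6.635.
Since 0.718 < 6.635, we fail to reject the null hypothesis — the data are consistent with the 3:1 ratio.

0.718; consistent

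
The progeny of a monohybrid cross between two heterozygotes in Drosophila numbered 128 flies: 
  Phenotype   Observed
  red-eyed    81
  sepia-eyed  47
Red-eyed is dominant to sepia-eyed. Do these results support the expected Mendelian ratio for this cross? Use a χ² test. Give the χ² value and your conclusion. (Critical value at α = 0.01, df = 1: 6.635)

For a monohybrid cross between heterozygotes with complete dominance, the expected phenotypic ratio is 3:1.
The 3:1 ratio has 4 parts, so with N = 128 the expected counts are:
  red-eyed: 128 × 3/4 = 96
  sepia-eyed: 128 × 1/4 = 32
χ² = Σ (O − E)² / E
  red-eyed: (81 − 96)² / 96 = 2.3438
  sepia-eyed: (47 − 32)² / 32 = 7.0312
χ² = 2.3438 + 7.0312 = 9.375
Degrees of freedom = 2 − 1 = 1; critical value at α = 0.01 is 6.635.
Since 9.375 > 6.635, we reject the null hypothesis — the data do not fit the 3:1 ratio.

9.375; not consistent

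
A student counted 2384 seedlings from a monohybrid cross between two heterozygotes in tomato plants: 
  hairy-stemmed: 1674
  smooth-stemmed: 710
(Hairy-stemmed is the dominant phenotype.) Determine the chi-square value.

29.074

For a monohybrid cross between heterozygotes with complete dominance, the expected phenotypic ratio is 3:1.
Total ratio parts = 4. Expected numbers out of 2384:
  hairy-stemmed: 2384 × 3/4 = 1788
  smooth-stemmed: 2384 × 1/4 = 596
χ² = Σ (O − E)² / E
  hairy-stemmed: (1674 − 1788)² / 1788 = 7.2685
  smooth-stemmed: (710 − 596)² / 596 = 21.8054
χ² = 7.2685 + 21.8054 = 29.0739 ≈ 29.074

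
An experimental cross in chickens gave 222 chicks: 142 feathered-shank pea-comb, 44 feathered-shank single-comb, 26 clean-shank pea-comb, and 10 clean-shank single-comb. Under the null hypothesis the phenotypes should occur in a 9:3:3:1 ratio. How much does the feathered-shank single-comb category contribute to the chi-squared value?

0.136

The 9:3:3:1 ratio has 16 parts, so with N = 222 the expected counts are:
  feathered-shank pea-comb: 222 × 9/16 = 124.875
  feathered-shank single-comb: 222 × 3/16 = 41.625
  clean-shank pea-comb: 222 × 3/16 = 41.625
  clean-shank single-comb: 222 × 1/16 = 13.875
Contribution of feathered-shank single-comb: (44 − 41.625)² / 41.625 = 0.1355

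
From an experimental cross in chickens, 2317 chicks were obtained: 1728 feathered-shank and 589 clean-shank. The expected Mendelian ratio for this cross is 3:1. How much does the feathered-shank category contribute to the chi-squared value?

0.055

The 3:1 ratio has 4 parts, so with N = 2317 the expected counts are:
  feathered-shank: 2317 × 3/4 = 1737.75
  clean-shank: 2317 × 1/4 = 579.25
Contribution of feathered-shank: (1728 − 1737.75)² / 1737.75 = 0.0547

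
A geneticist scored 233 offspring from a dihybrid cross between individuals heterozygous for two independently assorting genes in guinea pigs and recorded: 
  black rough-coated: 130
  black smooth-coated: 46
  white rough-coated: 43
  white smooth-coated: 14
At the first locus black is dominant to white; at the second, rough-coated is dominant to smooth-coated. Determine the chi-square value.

A dihybrid F₂ with independent assortment and complete dominance at both loci gives a 9:3:3:1 phenotypic ratio.
Total ratio parts = 16. Expected numbers out of 233:
  black rough-coated: 233 × 9/16 = 131.0625
  black smooth-coated: 233 × 3/16 = 43.6875
  white rough-coated: 233 × 3/16 = 43.6875
  white smooth-coated: 233 × 1/16 = 14.5625
χ² = Σ (O − E)² / E
  black rough-coated: (130 − 131.0625)² / 131.0625 = 0.0086
  black smooth-coated: (46 − 43.6875)² / 43.6875 = 0.1224
  white rough-coated: (43 − 43.6875)² / 43.6875 = 0.0108
  white smooth-coated: (14 − 14.5625)² / 14.5625 = 0.0217
χ² = 0.0086 + 0.1224 + 0.0108 + 0.0217 = 0.1635 ≈ 0.164

0.164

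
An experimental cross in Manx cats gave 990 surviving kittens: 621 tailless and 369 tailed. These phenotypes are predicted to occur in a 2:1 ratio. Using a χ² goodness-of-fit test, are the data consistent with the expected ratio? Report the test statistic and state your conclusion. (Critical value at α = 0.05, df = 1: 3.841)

Total ratio parts = 3. Expected numbers out of 990:
  tailless: 990 × 2/3 = 660
  tailed: 990 × 1/3 = 330
χ² = Σ (O − E)² / E
  tailless: (621 − 660)² / 660 = 2.3045
  tailed: (369 − 330)² / 330 = 4.6091
χ² = 2.3045 + 4.6091 = 6.9136 ≈ 6.914
Degrees of freedom = 2 − 1 = 1; critical value at α = 0.05 is 3.841.
Since 6.914 > 3.841, we reject the null hypothesis — the data do not fit the 2:1 ratio.

6.914; not consistent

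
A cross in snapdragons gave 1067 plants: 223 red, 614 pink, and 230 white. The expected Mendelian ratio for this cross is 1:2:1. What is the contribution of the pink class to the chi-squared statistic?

12.147

Expected counts for N = 1067 under a 1:2:1 ratio (total parts = 4):
  red: 1067 × 1/4 = 266.75
  pink: 1067 × 2/4 = 533.5
  white: 1067 × 1/4 = 266.75
Contribution of pink: (614 − 533.5)² / 533.5 = 12.1467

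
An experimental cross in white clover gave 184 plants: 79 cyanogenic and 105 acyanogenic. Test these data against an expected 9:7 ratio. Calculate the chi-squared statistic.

13.256

Under the 9:7 hypothesis (Σ ratio = 16, N = 184):
  cyanogenic: 184 × 9/16 = 103.5
  acyanogenic: 184 × 7/16 = 80.5
χ² = Σ (O − E)² / E
  cyanogenic: (79 − 103.5)² / 103.5 = 5.7995
  acyanogenic: (105 − 80.5)² / 80.5 = 7.4565
χ² = 5.7995 + 7.4565 = 13.256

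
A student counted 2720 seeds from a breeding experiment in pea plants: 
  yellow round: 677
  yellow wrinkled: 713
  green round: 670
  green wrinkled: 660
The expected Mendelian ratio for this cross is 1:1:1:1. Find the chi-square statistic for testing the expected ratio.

Total ratio parts = 4. Expected numbers out of 2720:
  yellow round: 2720 × 1/4 = 680
  yellow wrinkled: 2720 × 1/4 = 680
  green round: 2720 × 1/4 = 680
  green wrinkled: 2720 × 1/4 = 680
χ² = Σ (O − E)² / E
  yellow round: (677 − 680)² / 680 = 0.0132
  yellow wrinkled: (713 − 680)² / 680 = 1.6015
  green round: (670 − 680)² / 680 = 0.1471
  green wrinkled: (660 − 680)² / 680 = 0.5882
χ² = 0.0132 + 1.6015 + 0.1471 + 0.5882 = 2.350

2.350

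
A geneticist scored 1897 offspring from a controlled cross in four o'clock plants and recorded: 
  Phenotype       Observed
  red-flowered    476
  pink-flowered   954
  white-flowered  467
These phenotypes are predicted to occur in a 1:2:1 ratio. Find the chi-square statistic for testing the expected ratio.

Under the 1:2:1 hypothesis (Σ ratio = 4, N = 1897):
  red-flowered: 1897 × 1/4 = 474.25
  pink-flowered: 1897 × 2/4 = 948.5
  white-flowered: 1897 × 1/4 = 474.25
χ² = Σ (O − E)² / E
  red-flowered: (476 − 474.25)² / 474.25 = 0.0065
  pink-flowered: (954 − 948.5)² / 948.5 = 0.0319
  white-flowered: (467 − 474.25)² / 474.25 = 0.1108
χ² = 0.0065 + 0.0319 + 0.1108 = 0.1492 ≈ 0.149

0.149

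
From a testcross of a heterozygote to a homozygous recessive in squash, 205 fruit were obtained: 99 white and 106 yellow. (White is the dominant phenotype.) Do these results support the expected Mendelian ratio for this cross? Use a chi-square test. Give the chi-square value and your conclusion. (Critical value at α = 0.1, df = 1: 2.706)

0.239; consistent

A testcross of a heterozygote (Aa × aa) gives a 1:1 phenotypic ratio.
Under the 1:1 hypothesis (Σ ratio = 2, N = 205):
  white: 205 × 1/2 = 102.5
  yellow: 205 × 1/2 = 102.5
χ² = Σ (O − E)² / E
  white: (99 − 102.5)² / 102.5 = 0.1195
  yellow: (106 − 102.5)² / 102.5 = 0.1195
χ² = 0.1195 + 0.1195 = 0.239
Degrees of freedom = 2 − 1 = 1; critical value at α = 0.1 is 2.706.
Since 0.239 < 2.706, we fail to reject the null hypothesis — the data are consistent with the 1:1 ratio.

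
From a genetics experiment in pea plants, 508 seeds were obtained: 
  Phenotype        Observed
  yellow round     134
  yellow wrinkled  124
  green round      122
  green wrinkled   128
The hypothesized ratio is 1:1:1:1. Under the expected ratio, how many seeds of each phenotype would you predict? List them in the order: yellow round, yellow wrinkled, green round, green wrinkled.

Total ratio parts = 4. Expected numbers out of 508:
  yellow round: 508 × 1/4 = 127
  yellow wrinkled: 508 × 1/4 = 127
  green round: 508 × 1/4 = 127
  green wrinkled: 508 × 1/4 = 127

127, 127, 127, 127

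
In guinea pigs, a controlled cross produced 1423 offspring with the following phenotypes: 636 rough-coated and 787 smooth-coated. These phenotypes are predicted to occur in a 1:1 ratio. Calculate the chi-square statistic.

Total ratio parts = 2. Expected numbers out of 1423:
  rough-coated: 1423 × 1/2 = 711.5
  smooth-coated: 1423 × 1/2 = 711.5
χ² = Σ (O − E)² / E
  rough-coated: (636 − 711.5)² / 711.5 = 8.0116
  smooth-coated: (787 − 711.5)² / 711.5 = 8.0116
χ² = 8.0116 + 8.0116 = 16.0232 ≈ 16.023

16.023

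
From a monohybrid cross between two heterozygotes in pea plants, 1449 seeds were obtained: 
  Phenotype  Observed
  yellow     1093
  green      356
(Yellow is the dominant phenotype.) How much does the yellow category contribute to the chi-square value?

0.036

For a monohybrid cross between heterozygotes with complete dominance, the expected phenotypic ratio is 3:1.
Expected counts for N = 1449 under a 3:1 ratio (total parts = 4):
  yellow: 1449 × 3/4 = 1086.75
  green: 1449 × 1/4 = 362.25
Contribution of yellow: (1093 − 1086.75)² / 1086.75 = 0.0359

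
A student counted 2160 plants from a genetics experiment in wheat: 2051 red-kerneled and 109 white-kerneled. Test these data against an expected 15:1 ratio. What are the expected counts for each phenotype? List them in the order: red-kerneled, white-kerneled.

2025, 135

Total ratio parts = 16. Expected numbers out of 2160:
  red-kerneled: 2160 × 15/16 = 2025
  white-kerneled: 2160 × 1/16 = 135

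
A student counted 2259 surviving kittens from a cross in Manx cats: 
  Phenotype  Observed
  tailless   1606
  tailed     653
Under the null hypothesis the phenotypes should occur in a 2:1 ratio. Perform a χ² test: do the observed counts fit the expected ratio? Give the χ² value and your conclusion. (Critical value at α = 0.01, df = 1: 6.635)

19.920; not consistent

Total ratio parts = 3. Expected numbers out of 2259:
  tailless: 2259 × 2/3 = 1506
  tailed: 2259 × 1/3 = 753
χ² = Σ (O − E)² / E
  tailless: (1606 − 1506)² / 1506 = 6.6401
  tailed: (653 − 753)² / 753 = 13.2802
χ² = 6.6401 + 13.2802 = 19.9203 ≈ 19.920
Degrees of freedom = 2 − 1 = 1; critical value at α = 0.01 is 6.635.
Since 19.920 > 6.635, we reject the null hypothesis — the data do not fit the 2:1 ratio.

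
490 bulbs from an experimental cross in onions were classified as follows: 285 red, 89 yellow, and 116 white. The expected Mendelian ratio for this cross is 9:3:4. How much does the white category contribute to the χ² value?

Total ratio parts = 16. Expected numbers out of 490:
  red: 490 × 9/16 = 275.625
  yellow: 490 × 3/16 = 91.875
  white: 490 × 4/16 = 122.5
Contribution of white: (116 − 122.5)² / 122.5 = 0.3449

0.345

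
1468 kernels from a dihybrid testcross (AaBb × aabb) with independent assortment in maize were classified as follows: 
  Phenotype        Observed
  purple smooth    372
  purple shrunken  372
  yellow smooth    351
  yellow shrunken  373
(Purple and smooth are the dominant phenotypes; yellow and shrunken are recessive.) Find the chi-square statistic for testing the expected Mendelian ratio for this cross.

0.932

A dihybrid testcross with independent assortment gives a 1:1:1:1 ratio.
The 1:1:1:1 ratio has 4 parts, so with N = 1468 the expected counts are:
  purple smooth: 1468 × 1/4 = 367
  purple shrunken: 1468 × 1/4 = 367
  yellow smooth: 1468 × 1/4 = 367
  yellow shrunken: 1468 × 1/4 = 367
χ² = Σ (O − E)² / E
  purple smooth: (372 − 367)² / 367 = 0.0681
  purple shrunken: (372 − 367)² / 367 = 0.0681
  yellow smooth: (351 − 367)² / 367 = 0.6975
  yellow shrunken: (373 − 367)² / 367 = 0.0981
χ² = 0.0681 + 0.0681 + 0.6975 + 0.0981 = 0.9318 ≈ 0.932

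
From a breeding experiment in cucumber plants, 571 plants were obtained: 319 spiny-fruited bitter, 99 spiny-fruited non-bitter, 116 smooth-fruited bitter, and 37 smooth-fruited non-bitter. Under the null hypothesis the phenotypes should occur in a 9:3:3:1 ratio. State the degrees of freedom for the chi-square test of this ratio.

3

A goodness-of-fit test with 4 phenotype classes has df = 4 − 1 = 3.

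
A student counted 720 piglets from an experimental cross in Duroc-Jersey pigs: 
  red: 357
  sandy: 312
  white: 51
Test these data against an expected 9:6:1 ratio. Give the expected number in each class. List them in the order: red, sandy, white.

405, 270, 45

Under the 9:6:1 hypothesis (Σ ratio = 16, N = 720):
  red: 720 × 9/16 = 405
  sandy: 720 × 6/16 = 270
  white: 720 × 1/16 = 45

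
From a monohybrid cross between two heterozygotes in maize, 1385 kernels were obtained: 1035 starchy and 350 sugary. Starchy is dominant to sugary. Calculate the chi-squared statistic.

For a monohybrid cross between heterozygotes with complete dominance, the expected phenotypic ratio is 3:1.
Expected counts for N = 1385 under a 3:1 ratio (total parts = 4):
  starchy: 1385 × 3/4 = 1038.75
  sugary: 1385 × 1/4 = 346.25
χ² = Σ (O − E)² / E
  starchy: (1035 − 1038.75)² / 1038.75 = 0.0135
  sugary: (350 − 346.25)² / 346.25 = 0.0406
χ² = 0.0135 + 0.0406 = 0.0541 ≈ 0.054

0.054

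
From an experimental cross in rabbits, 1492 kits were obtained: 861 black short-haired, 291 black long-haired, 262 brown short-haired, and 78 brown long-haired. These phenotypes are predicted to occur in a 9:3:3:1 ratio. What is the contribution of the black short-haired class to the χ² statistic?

Total ratio parts = 16. Expected numbers out of 1492:
  black short-haired: 1492 × 9/16 = 839.25
  black long-haired: 1492 × 3/16 = 279.75
  brown short-haired: 1492 × 3/16 = 279.75
  brown long-haired: 1492 × 1/16 = 93.25
Contribution of black short-haired: (861 − 839.25)² / 839.25 = 0.5637

0.564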